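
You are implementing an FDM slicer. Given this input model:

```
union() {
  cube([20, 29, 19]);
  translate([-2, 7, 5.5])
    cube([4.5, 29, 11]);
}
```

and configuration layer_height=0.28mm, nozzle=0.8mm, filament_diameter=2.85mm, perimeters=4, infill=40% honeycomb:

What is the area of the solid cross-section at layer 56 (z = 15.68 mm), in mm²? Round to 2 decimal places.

At z = 15.68 mm: the cube (footprint 20×29) is included at this height (area 580.00 mm²); the cube at (-2, 7) (footprint 4.5×29) is included at this height (area 130.50 mm²); Combining (union): the regions partially overlap — summed areas 710.50 mm² minus the doubly-counted overlap 55.00 mm² gives 655.50 mm² — area = 655.50 mm². Overall, the cross-section is a single solid region. Net area = 655.50 mm².

655.50 mm²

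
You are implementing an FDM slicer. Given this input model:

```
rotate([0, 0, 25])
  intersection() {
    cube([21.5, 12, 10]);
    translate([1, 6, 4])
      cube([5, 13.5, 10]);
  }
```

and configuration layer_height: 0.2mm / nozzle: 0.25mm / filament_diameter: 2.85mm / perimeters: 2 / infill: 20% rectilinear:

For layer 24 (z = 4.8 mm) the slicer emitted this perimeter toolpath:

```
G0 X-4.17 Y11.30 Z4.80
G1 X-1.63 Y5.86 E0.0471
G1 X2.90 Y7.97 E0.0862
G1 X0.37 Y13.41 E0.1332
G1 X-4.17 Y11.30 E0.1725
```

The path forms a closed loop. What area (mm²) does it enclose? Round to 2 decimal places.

30.02 mm²

Apply the shoelace formula to the sequence of (X, Y) vertices; enclosed area = 30.02 mm².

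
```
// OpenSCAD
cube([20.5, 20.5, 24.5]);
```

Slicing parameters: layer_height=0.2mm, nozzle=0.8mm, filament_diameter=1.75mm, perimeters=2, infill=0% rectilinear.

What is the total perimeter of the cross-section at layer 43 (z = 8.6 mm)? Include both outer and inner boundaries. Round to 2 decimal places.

At z = 8.6 mm: the 20.5×20.5 cube contributes its full rectangle (perimeter 82.00 mm). Overall, the cross-section is a single solid region. Total boundary length (outer) = 82.00 mm.

82.00 mm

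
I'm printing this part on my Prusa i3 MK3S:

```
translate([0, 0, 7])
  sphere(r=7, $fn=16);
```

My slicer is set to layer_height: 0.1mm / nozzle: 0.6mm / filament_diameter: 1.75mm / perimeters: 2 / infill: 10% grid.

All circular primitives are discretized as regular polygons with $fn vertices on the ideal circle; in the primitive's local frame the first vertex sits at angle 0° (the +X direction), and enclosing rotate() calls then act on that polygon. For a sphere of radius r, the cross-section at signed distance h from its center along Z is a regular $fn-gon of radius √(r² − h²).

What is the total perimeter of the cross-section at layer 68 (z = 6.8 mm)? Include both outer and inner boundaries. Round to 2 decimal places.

At z = 6.8 mm: the r=7 sphere contributes a regular 16-gon of circumradius √(7²−0.2²) = 6.997 (perimeter = 2·16·6.997·sin(180°/16) = 43.68 mm). Overall, the cross-section is a single solid region. Total boundary length (outer) = 43.68 mm.

43.68 mm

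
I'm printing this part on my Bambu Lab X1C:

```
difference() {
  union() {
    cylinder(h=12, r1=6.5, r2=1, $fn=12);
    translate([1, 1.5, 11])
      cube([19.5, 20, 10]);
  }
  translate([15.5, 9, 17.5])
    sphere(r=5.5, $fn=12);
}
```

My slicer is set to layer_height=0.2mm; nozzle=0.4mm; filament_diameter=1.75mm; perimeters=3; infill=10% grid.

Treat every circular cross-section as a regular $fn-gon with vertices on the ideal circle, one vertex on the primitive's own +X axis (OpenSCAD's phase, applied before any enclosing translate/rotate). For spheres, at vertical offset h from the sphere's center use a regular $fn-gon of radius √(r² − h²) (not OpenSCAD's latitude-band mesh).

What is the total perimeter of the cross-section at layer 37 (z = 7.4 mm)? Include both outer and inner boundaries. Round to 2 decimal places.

19.31 mm

At z = 7.4 mm: the cone contributes a regular 12-gon of circumradius 3.108 (interpolated between r1=6.5 and r2=1 at t=0.617) (perimeter = 2·12·3.108·sin(180°/12) = 19.31 mm); the cube at (1, 1.5) is absent (z outside [11, 21]); Combining (union): only the cone is present, so the union is just that shape — boundary = 19.31 mm; the sphere at (15.5, 9) does not reach this height (|z−center|=10.100 > r=5.5); Taking the first minus the rest: none of the subtracted shapes is present at this height, so that combined region is unchanged — boundary = 19.31 mm. Overall, the cross-section is a single solid region. Total boundary length (outer) = 19.31 mm.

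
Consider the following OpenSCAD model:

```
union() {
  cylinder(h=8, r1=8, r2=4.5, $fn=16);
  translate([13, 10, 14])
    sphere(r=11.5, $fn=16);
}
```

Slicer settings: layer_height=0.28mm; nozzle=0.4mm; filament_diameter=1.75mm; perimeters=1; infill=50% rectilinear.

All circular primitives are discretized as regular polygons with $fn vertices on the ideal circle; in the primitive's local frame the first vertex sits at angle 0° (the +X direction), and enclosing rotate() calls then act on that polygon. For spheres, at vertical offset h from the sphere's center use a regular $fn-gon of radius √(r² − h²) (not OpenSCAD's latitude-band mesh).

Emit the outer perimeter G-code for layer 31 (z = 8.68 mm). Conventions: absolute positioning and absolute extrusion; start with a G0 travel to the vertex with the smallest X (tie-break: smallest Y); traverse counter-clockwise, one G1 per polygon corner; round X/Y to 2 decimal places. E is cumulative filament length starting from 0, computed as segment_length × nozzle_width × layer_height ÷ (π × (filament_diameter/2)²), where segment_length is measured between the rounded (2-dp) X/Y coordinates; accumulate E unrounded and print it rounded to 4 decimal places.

At z = 8.68 mm: the cone is not intersected at this z (z outside [0, 8]); the r=11.5 sphere at (13, 10) contributes a regular 16-gon of circumradius √(11.5²−5.32²) = 10.195; Taking the union: only the r=11.5 sphere at (13, 10) is present, so the union is just that shape — 1 connected region. The outline is a single polygon with 16 vertices. Extrusion per mm of travel: 0.4 × 0.28 / (π × 0.875²) = 0.046564. Accumulating E over each segment gives final E = 2.9642.

G0 X2.80 Y10.00 Z8.68
G1 X3.58 Y6.10 E0.1852
G1 X5.79 Y2.79 E0.3705
G1 X9.10 Y0.58 E0.5558
G1 X13.00 Y-0.20 E0.7410
G1 X16.90 Y0.58 E0.9262
G1 X20.21 Y2.79 E1.1116
G1 X22.42 Y6.10 E1.2969
G1 X23.20 Y10.00 E1.4821
G1 X22.42 Y13.90 E1.6673
G1 X20.21 Y17.21 E1.8526
G1 X16.90 Y19.42 E2.0379
G1 X13.00 Y20.20 E2.2231
G1 X9.10 Y19.42 E2.4083
G1 X5.79 Y17.21 E2.5936
G1 X3.58 Y13.90 E2.7790
G1 X2.80 Y10.00 E2.9642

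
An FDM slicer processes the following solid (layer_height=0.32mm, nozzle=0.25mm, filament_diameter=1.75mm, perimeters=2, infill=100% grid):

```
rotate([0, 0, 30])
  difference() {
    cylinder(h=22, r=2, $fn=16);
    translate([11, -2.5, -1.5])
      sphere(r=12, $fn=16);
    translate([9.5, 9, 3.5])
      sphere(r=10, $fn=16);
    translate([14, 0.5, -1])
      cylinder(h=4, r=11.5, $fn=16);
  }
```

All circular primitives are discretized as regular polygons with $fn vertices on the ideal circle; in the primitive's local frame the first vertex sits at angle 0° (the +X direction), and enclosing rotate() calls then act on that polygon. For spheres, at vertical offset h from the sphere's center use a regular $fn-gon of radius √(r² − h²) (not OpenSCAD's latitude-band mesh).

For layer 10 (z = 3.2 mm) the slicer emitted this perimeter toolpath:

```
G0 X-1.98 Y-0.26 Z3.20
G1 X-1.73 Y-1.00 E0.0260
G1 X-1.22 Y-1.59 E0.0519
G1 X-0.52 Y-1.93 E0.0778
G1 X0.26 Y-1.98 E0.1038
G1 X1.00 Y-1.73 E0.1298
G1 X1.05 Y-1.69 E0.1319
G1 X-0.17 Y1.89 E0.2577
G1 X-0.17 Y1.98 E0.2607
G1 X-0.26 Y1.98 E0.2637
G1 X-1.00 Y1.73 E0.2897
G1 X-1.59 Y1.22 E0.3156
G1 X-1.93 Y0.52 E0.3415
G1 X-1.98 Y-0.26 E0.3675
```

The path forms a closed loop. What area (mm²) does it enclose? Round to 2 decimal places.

Apply the shoelace formula to the sequence of (X, Y) vertices; enclosed area = 7.88 mm².

7.88 mm²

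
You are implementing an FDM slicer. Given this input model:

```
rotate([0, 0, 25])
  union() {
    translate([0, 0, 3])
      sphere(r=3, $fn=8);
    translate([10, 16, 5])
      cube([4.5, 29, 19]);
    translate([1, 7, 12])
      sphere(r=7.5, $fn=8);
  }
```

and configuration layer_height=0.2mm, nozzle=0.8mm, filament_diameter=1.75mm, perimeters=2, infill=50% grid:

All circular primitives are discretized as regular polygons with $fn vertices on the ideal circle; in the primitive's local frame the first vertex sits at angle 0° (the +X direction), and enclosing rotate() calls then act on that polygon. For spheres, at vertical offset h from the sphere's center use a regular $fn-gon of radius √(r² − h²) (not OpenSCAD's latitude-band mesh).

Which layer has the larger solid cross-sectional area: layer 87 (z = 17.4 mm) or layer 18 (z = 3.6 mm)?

layer 87 (z = 17.4 mm)

Layer 87 (z = 17.4): the sphere is absent (|z−center|=14.400 > r=3); the 4.5×29 cube at (10, 16) contributes its full rectangle (area 130.50 mm²); the r=7.5 sphere at (1, 7) slices to a regular 8-gon of circumradius 5.205 (√(r²−h²) with h=5.4 from center) (area = (8/2)·5.205²·sin(360°/8) = 76.62 mm²); Merging all regions: the 2 present regions are separate (no shared area or edge), so areas and boundary lengths simply add and each stays a separate island — area = 207.12 mm²; (whole slice rotated 25° about Z — lengths, areas and connectivity unchanged). So its area = 207.12 mm². Layer 18 (z = 3.6): the r=3 sphere slices to a regular 8-gon of circumradius 2.939 (√(r²−h²) with h=0.6 from center) (area = (8/2)·2.939²·sin(360°/8) = 24.44 mm²); the cube at (10, 16) does not reach this height (z outside [5, 24]); the sphere at (1, 7) does not reach this height (|z−center|=8.400 > r=7.5); Combining (union): only the r=3 sphere is present, so the union is just that shape — area = 24.44 mm²; (rotated 25° about Z; rotation is an isometry so areas/perimeters/island counts are preserved). So its area = 24.44 mm². Layer 87 is larger (207.12 vs 24.44 mm²).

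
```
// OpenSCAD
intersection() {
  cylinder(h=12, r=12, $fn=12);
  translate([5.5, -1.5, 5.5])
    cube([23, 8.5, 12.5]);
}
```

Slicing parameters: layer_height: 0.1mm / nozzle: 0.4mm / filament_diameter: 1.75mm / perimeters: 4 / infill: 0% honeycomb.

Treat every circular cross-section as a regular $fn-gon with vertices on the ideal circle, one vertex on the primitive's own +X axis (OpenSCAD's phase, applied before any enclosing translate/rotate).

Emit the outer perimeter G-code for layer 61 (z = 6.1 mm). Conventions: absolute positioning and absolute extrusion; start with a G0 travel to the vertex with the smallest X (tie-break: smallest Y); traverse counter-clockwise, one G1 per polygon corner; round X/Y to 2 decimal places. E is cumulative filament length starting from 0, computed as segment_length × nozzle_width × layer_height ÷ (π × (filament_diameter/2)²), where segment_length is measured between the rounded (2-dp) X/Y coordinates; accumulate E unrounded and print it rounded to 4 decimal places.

At z = 6.1 mm: the cylinder: section is a regular 12-gon, circumradius r=12; the 23×8.5 cube at (5.5, -1.5) contributes its full rectangle; Taking the intersection: the 23×8.5 cube at (5.5, -1.5) partially overlaps the r=12 cylinder; clipping to the common part keeps 48.02 mm² — 1 connected region. The outline is a single polygon with 6 vertices. Extrusion per mm of travel: 0.4 × 0.1 / (π × 0.875²) = 0.016630. Accumulating E over each segment gives final E = 0.4601.

G0 X5.50 Y-1.50 Z6.10
G1 X11.60 Y-1.50 E0.1014
G1 X12.00 Y0.00 E0.1273
G1 X10.39 Y6.00 E0.2306
G1 X9.39 Y7.00 E0.2541
G1 X5.50 Y7.00 E0.3188
G1 X5.50 Y-1.50 E0.4601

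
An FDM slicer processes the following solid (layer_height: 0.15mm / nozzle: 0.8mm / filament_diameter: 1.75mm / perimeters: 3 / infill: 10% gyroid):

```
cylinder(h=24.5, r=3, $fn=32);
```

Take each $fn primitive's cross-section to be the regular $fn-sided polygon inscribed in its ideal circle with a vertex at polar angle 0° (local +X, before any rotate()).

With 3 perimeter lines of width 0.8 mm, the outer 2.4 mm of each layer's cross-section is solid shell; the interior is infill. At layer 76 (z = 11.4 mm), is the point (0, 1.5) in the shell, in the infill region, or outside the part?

shell

At z = 11.4 mm: the r=3 cylinder contributes a regular 32-gon of circumradius 3. Overall, the cross-section is a single solid region. The nearest boundary edge runs (0.59, 2.94)→(0.00, 3.00); distance from the point to it = 1.49 mm. The point is inside the cross-section, 1.49 mm from the nearest boundary — within the 2.4 mm shell band (3 × 0.8).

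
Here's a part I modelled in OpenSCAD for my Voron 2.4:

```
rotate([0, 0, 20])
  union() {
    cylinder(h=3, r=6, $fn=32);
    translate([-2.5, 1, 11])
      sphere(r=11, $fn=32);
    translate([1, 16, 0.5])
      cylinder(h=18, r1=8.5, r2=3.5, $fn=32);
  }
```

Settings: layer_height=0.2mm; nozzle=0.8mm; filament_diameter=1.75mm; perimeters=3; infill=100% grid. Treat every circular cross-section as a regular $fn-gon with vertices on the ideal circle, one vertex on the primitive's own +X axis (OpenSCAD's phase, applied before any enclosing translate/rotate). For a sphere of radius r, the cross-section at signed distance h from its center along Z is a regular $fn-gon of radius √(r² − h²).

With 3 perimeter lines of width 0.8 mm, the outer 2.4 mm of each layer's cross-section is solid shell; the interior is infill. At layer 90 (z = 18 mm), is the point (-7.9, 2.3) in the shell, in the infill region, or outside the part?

infill

At z = 18 mm: the cylinder is not intersected at this z (z outside [0, 3]); the r=11 sphere at (-2.5, 1) slices to a regular 32-gon of circumradius 8.485 (√(r²−h²) with h=7 from center); the cone at (1, 16) (r1=8.5→r2=3.5) has section circumradius 3.639 here — a regular 32-gon; Merging all regions: the 2 present regions are separate (no shared area or edge), so areas and boundary lengths simply add and each stays a separate island — 2 connected regions; (rotated 20° about Z; rotation is an isometry so areas/perimeters/island counts are preserved). Overall, the cross-section has 2 separate islands. Undo the 20° rotation: the query point maps to (-6.637, 4.863) in the un-rotated model frame. The nearest boundary edge runs (-9.56, 5.71)→(-8.50, 7.00); distance from the point to it = 2.80 mm. (Shell/infill is judged within the island containing the point — the largest one.) The point is inside the cross-section and 2.80 mm from the nearest boundary — more than the 2.4 mm shell width (3 × 0.8), so it's in the infill interior.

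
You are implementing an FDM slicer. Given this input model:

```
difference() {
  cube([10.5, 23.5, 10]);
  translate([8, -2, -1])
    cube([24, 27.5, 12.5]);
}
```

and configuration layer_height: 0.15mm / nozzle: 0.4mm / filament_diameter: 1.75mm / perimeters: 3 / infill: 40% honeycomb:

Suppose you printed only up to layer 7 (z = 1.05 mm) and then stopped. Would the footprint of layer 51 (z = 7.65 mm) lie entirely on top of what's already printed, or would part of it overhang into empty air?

entirely on top

Compare the two slices. At z = 1.05: the cube is present — its section is the full 10.5×23.5 rectangle (area 246.75 mm²); the cube at (8, -2) (footprint 24×27.5) is included at this height (area 660.00 mm²); Taking the first minus the rest: starting from the 10.5×23.5 cube (246.75 mm²), the 24×27.5 cube at (8, -2) partially overlaps it — only the 58.75 mm² overlap (of its 660.00 mm²) is removed, clipping the outline — area = 188.00 mm². At z = 7.65: the 10.5×23.5 cube contributes its full rectangle (area 246.75 mm²); the cube at (8, -2) (footprint 24×27.5) is included at this height (area 660.00 mm²); Taking the first minus the rest: starting from the 10.5×23.5 cube (246.75 mm²), the 24×27.5 cube at (8, -2) partially overlaps it — only the 58.75 mm² overlap (of its 660.00 mm²) is removed, clipping the outline — area = 188.00 mm². Checking containment: the cross-section at z = 7.65 is a subset of the cross-section at z = 1.05.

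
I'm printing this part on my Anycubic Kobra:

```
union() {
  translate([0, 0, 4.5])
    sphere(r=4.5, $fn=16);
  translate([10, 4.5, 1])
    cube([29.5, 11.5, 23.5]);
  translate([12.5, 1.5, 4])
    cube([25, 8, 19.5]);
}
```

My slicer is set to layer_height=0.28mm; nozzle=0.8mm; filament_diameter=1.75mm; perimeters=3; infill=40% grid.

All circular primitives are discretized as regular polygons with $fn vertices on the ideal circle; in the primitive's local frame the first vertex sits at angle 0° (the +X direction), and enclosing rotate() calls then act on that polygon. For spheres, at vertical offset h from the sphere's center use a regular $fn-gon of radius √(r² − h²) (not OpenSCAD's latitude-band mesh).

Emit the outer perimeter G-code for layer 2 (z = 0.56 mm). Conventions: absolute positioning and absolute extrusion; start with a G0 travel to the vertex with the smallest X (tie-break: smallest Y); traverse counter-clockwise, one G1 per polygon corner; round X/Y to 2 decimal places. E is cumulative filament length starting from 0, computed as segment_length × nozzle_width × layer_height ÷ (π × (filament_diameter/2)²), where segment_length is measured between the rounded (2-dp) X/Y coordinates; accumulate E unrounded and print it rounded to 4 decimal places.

At z = 0.56 mm: the r=4.5 sphere slices to a regular 16-gon of circumradius 2.174 (√(r²−h²) with h=3.94 from center); the cube at (10, 4.5) is not intersected at this z (z outside [1, 24.5]); the cube at (12.5, 1.5) is absent (z outside [4, 23.5]); Combining (union): only the r=4.5 sphere is present, so the union is just that shape — 1 connected region. The outline is a single polygon with 16 vertices. Extrusion per mm of travel: 0.8 × 0.28 / (π × 0.875²) = 0.093128. Accumulating E over each segment gives final E = 1.2641.

G0 X-2.17 Y0.00 Z0.56
G1 X-2.01 Y-0.83 E0.0787
G1 X-1.54 Y-1.54 E0.1580
G1 X-0.83 Y-2.01 E0.2373
G1 X0.00 Y-2.17 E0.3160
G1 X0.83 Y-2.01 E0.3948
G1 X1.54 Y-1.54 E0.4740
G1 X2.01 Y-0.83 E0.5533
G1 X2.17 Y0.00 E0.6321
G1 X2.01 Y0.83 E0.7108
G1 X1.54 Y1.54 E0.7901
G1 X0.83 Y2.01 E0.8694
G1 X0.00 Y2.17 E0.9481
G1 X-0.83 Y2.01 E1.0268
G1 X-1.54 Y1.54 E1.1061
G1 X-2.01 Y0.83 E1.1854
G1 X-2.17 Y0.00 E1.2641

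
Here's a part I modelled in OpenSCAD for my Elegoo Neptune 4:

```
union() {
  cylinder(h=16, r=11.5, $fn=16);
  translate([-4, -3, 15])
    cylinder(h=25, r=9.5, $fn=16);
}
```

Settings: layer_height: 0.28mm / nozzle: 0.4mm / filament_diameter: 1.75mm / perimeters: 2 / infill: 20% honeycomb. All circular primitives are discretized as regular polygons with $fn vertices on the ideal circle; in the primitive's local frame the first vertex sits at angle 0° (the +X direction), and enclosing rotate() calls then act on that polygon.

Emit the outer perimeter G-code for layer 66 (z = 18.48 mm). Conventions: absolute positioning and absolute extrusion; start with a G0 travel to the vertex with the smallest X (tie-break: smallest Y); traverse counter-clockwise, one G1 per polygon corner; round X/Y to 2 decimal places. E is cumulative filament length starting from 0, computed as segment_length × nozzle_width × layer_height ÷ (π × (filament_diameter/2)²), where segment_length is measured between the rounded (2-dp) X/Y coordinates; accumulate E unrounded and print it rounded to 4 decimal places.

G0 X-13.50 Y-3.00 Z18.48
G1 X-12.78 Y-6.64 E0.1728
G1 X-10.72 Y-9.72 E0.3453
G1 X-7.64 Y-11.78 E0.5179
G1 X-4.00 Y-12.50 E0.6906
G1 X-0.36 Y-11.78 E0.8634
G1 X2.72 Y-9.72 E1.0359
G1 X4.78 Y-6.64 E1.2085
G1 X5.50 Y-3.00 E1.3813
G1 X4.78 Y0.64 E1.5540
G1 X2.72 Y3.72 E1.7266
G1 X-0.36 Y5.78 E1.8991
G1 X-4.00 Y6.50 E2.0719
G1 X-7.64 Y5.78 E2.2447
G1 X-10.72 Y3.72 E2.4172
G1 X-12.78 Y0.64 E2.5898
G1 X-13.50 Y-3.00 E2.7625

At z = 18.48 mm: the cylinder is absent (z outside [0, 16]); the r=9.5 cylinder at (-4, -3) gives a regular 16-gon of circumradius 9.5 (constant along its height); Combining (union): only the r=9.5 cylinder at (-4, -3) is present, so the union is just that shape — 1 connected region. The outline is a single polygon with 16 vertices. Extrusion per mm of travel: 0.4 × 0.28 / (π × 0.875²) = 0.046564. Accumulating E over each segment gives final E = 2.7625.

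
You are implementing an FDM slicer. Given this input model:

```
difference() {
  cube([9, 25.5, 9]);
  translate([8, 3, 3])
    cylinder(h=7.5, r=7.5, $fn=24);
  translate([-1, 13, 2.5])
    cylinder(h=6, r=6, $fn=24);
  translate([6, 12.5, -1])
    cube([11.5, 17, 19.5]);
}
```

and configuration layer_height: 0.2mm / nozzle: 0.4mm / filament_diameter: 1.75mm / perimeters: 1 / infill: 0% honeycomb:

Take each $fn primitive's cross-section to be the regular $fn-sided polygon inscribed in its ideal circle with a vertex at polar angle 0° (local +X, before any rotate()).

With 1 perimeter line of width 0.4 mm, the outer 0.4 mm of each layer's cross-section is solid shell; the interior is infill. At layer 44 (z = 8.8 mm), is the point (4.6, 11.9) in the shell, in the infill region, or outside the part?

infill

At z = 8.8 mm: the cube is present — its section is the full 9×25.5 rectangle; the cylinder at (8, 3): section is a regular 24-gon, circumradius r=7.5; the cylinder at (-1, 13) is not intersected at this z (z outside [2.5, 8.5]); the 11.5×17 cube at (6, 12.5) contributes its full rectangle; Subtracting the remaining from the first: starting from the 9×25.5 cube, the r=7.5 cylinder at (8, 3) partially overlaps it — only the 75.86 mm² overlap (of its 174.70 mm²) is removed, clipping the outline; the 11.5×17 cube at (6, 12.5) partially overlaps it — only the 39.00 mm² overlap (of its 195.50 mm²) is removed, clipping the outline — 1 connected region. Overall, the cross-section is a single solid region. The nearest boundary edge runs (6.00, 25.50)→(6.00, 12.50); distance from the point to it = 1.52 mm. The point is inside the cross-section and 1.52 mm from the nearest boundary — more than the 0.4 mm shell width (1 × 0.4), so it's in the infill interior.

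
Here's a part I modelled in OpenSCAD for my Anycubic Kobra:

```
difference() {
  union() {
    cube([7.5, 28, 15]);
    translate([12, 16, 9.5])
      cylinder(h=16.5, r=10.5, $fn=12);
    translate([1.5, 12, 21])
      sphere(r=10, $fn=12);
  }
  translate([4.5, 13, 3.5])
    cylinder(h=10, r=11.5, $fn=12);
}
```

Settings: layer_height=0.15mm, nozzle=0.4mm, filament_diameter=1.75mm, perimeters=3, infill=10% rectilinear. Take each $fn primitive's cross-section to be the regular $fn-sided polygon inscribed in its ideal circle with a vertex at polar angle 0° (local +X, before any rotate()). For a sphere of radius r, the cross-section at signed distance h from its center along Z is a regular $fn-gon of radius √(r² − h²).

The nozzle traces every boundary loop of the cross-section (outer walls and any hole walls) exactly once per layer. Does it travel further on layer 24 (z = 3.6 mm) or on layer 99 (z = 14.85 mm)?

Layer 24 (z = 3.6): the 7.5×28 cube contributes its full rectangle (perimeter 71.00 mm); the cylinder at (12, 16) does not reach this height (z outside [9.5, 26]); the sphere at (1.5, 12) does not reach this height (|z−center|=17.400 > r=10); Merging all regions: only the 7.5×28 cube is present, so the union is just that shape — boundary = 71.00 mm; the cylinder at (4.5, 13): section is a regular 12-gon, circumradius r=11.5 (perimeter = 2·12·11.500·sin(180°/12) = 71.43 mm); Taking the first minus the rest: starting from the result so far, the r=11.5 cylinder at (4.5, 13) partially overlaps it — only the 164.66 mm² overlap (of its 396.75 mm²) is removed, clipping the outline — boundary = 44.55 mm. So its perimeter = 44.55 mm. Layer 99 (z = 14.85): the cube is present — its section is the full 7.5×28 rectangle (perimeter 71.00 mm); the cylinder at (12, 16): section is a regular 12-gon, circumradius r=10.5 (perimeter = 2·12·10.500·sin(180°/12) = 65.22 mm); the sphere at (1.5, 12): section is a regular 12-gon, circumradius = √(r²−h²) = √(10²−6.15²) = 7.885 (perimeter = 2·12·7.885·sin(180°/12) = 48.98 mm); Merging all regions: the regions partially overlap (shared area 192.62 mm²), so the edge portions inside another operand are dropped and the merged outline is re-measured after clipping — boundary = 100.76 mm; the cylinder at (4.5, 13) does not reach this height (z outside [3.5, 13.5]); After the difference (first − rest): none of the subtracted shapes is present at this height, so the result so far is unchanged — boundary = 100.76 mm. So its perimeter = 100.76 mm. Layer 99 is larger (100.76 vs 44.55 mm).

layer 99 (z = 14.85 mm)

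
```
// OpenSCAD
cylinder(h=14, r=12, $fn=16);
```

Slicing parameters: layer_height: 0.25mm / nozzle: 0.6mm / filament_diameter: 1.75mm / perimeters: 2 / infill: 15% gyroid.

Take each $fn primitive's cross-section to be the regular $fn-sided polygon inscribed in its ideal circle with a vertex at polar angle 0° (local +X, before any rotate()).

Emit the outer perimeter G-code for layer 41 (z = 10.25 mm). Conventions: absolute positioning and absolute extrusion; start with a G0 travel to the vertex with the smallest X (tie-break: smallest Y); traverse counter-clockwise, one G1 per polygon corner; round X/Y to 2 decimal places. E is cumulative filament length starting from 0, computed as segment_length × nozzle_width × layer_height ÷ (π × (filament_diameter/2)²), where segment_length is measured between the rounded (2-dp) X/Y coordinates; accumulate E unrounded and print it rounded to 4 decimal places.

G0 X-12.00 Y0.00 Z10.25
G1 X-11.09 Y-4.59 E0.2918
G1 X-8.49 Y-8.49 E0.5841
G1 X-4.59 Y-11.09 E0.8764
G1 X0.00 Y-12.00 E1.1682
G1 X4.59 Y-11.09 E1.4601
G1 X8.49 Y-8.49 E1.7524
G1 X11.09 Y-4.59 E2.0447
G1 X12.00 Y0.00 E2.3365
G1 X11.09 Y4.59 E2.6283
G1 X8.49 Y8.49 E2.9206
G1 X4.59 Y11.09 E3.2129
G1 X0.00 Y12.00 E3.5047
G1 X-4.59 Y11.09 E3.7966
G1 X-8.49 Y8.49 E4.0889
G1 X-11.09 Y4.59 E4.3812
G1 X-12.00 Y0.00 E4.6730

At z = 10.25 mm: the r=12 cylinder gives a regular 16-gon of circumradius 12 (constant along its height). The outline is a single polygon with 16 vertices. Extrusion per mm of travel: 0.6 × 0.25 / (π × 0.875²) = 0.062363. Accumulating E over each segment gives final E = 4.6730.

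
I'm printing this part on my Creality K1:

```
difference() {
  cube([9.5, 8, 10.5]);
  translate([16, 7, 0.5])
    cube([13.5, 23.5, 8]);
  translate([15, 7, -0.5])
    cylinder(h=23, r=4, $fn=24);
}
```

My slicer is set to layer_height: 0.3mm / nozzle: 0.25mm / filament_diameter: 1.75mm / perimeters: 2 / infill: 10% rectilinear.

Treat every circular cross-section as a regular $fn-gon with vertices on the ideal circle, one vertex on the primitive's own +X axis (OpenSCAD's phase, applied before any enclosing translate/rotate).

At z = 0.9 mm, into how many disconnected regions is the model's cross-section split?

At z = 0.9 mm: the cube is present — its section is the full 9.5×8 rectangle; the cube at (16, 7) (footprint 13.5×23.5) is included at this height; the r=4 cylinder at (15, 7) gives a regular 24-gon of circumradius 4 (constant along its height); Taking the first minus the rest: starting from the 9.5×8 cube, the 13.5×23.5 cube at (16, 7) misses the remaining region (no effect); the r=4 cylinder at (15, 7) misses the remaining region (no effect) — 1 connected region. The result has 1 disconnected region.

1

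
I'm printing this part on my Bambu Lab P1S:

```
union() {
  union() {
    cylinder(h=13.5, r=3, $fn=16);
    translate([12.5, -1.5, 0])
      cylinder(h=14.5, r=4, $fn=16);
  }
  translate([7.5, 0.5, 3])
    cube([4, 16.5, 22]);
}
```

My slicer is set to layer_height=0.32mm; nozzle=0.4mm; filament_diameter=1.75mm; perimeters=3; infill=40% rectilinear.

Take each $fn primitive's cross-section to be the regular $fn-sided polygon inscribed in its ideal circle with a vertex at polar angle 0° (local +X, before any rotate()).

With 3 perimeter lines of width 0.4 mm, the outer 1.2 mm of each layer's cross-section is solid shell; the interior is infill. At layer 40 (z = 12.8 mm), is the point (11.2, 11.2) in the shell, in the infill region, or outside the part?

shell

At z = 12.8 mm: the cylinder: section is a regular 16-gon, circumradius r=3; the cylinder at (12.5, -1.5): section is a regular 16-gon, circumradius r=4; Merging all regions: the 2 present regions are separate (no shared area or edge), so areas and boundary lengths simply add and each stays a separate island — 2 connected regions; the 4×16.5 cube at (7.5, 0.5) contributes its full rectangle; Combining (union): the regions partially overlap (shared area 2.79 mm²), so overlapping operands fuse into one piece — 2 connected regions. Overall, the cross-section has 2 separate islands. The nearest boundary edge runs (11.50, 17.00)→(11.50, 2.30); distance from the point to it = 0.30 mm. (Shell/infill is judged within the island containing the point — the largest one.) The point is inside the cross-section, 0.30 mm from the nearest boundary — within the 1.2 mm shell band (3 × 0.4).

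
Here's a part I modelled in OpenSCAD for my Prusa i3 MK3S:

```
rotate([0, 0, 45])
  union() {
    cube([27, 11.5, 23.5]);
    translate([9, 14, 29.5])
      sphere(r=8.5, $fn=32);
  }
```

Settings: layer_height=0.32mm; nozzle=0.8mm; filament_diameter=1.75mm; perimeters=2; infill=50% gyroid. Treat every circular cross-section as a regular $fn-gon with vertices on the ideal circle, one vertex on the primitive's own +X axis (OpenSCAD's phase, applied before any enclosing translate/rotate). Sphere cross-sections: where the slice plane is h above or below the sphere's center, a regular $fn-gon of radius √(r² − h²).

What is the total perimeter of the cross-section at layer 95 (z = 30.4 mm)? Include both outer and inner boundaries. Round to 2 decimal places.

53.02 mm

At z = 30.4 mm: the cube does not reach this height (z outside [0, 23.5]); the r=8.5 sphere at (9, 14) contributes a regular 32-gon of circumradius √(8.5²−0.9²) = 8.452 (perimeter = 2·32·8.452·sin(180°/32) = 53.02 mm); Taking the union: only the r=8.5 sphere at (9, 14) is present, so the union is just that shape — boundary = 53.02 mm; (rotated 45° about Z; rotation is an isometry so areas/perimeters/island counts are preserved). Overall, the cross-section is a single solid region. Total boundary length (outer) = 53.02 mm.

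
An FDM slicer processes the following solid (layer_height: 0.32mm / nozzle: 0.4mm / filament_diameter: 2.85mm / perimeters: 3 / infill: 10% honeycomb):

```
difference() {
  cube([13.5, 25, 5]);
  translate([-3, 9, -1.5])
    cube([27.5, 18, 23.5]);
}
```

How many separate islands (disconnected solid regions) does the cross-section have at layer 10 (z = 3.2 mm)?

1

At z = 3.2 mm: the cube is present — its section is the full 13.5×25 rectangle; the cube at (-3, 9) is present — its section is the full 27.5×18 rectangle; After the difference (first − rest): starting from the 13.5×25 cube, the 27.5×18 cube at (-3, 9) partially overlaps it — only the 216.00 mm² overlap (of its 495.00 mm²) is removed, clipping the outline — 1 connected region. Overall, the cross-section is a single solid region. Island count = 1.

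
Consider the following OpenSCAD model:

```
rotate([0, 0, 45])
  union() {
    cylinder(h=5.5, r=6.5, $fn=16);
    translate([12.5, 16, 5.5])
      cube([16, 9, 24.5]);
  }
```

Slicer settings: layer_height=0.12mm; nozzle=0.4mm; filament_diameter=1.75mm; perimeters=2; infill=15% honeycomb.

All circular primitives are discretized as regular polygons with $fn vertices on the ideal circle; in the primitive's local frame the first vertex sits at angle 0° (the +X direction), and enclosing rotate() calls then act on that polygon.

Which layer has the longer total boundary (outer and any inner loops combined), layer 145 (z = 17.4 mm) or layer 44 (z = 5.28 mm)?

Layer 145 (z = 17.4): the cylinder is not intersected at this z (z outside [0, 5.5]); the cube at (12.5, 16) is present — its section is the full 16×9 rectangle (perimeter 50.00 mm); Combining (union): only the 16×9 cube at (12.5, 16) is present, so the union is just that shape — boundary = 50.00 mm; (whole slice rotated 45° about Z — lengths, areas and connectivity unchanged). So its perimeter = 50.00 mm. Layer 44 (z = 5.28): the r=6.5 cylinder contributes a regular 16-gon of circumradius 6.5 (perimeter = 2·16·6.500·sin(180°/16) = 40.58 mm); the cube at (12.5, 16) is not intersected at this z (z outside [5.5, 30]); Taking the union: only the r=6.5 cylinder is present, so the union is just that shape — boundary = 40.58 mm; (rotated 45° about Z; rotation is an isometry so areas/perimeters/island counts are preserved). So its perimeter = 40.58 mm. Layer 145 is larger (50.00 vs 40.58 mm).

layer 145 (z = 17.4 mm)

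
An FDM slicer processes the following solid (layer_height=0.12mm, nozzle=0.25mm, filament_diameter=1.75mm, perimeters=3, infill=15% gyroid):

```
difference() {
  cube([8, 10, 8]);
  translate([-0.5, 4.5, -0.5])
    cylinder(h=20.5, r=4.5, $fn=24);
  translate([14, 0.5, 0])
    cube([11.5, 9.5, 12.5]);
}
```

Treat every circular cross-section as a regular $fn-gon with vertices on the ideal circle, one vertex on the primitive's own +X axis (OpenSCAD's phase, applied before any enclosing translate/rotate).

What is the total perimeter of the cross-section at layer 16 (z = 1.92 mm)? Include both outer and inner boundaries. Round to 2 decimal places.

40.22 mm

At z = 1.92 mm: the cube (footprint 8×10) is included at this height (perimeter 36.00 mm); the r=4.5 cylinder at (-0.5, 4.5) contributes a regular 24-gon of circumradius 4.5 (perimeter = 2·24·4.500·sin(180°/24) = 28.19 mm); the cube at (14, 0.5) (footprint 11.5×9.5) is included at this height (perimeter 42.00 mm); Taking the first minus the rest: starting from the 8×10 cube, the r=4.5 cylinder at (-0.5, 4.5) partially overlaps it — only the 26.98 mm² overlap (of its 62.89 mm²) is removed, clipping the outline; the 11.5×9.5 cube at (14, 0.5) misses the remaining region (no effect) — boundary = 40.22 mm. Overall, the cross-section is a single solid region. Total boundary length (outer) = 40.22 mm.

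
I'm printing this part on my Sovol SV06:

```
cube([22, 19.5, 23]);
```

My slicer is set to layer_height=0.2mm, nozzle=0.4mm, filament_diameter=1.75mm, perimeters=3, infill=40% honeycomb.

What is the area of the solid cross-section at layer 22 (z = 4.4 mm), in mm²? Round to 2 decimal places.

429.00 mm²

At z = 4.4 mm: the 22×19.5 cube contributes its full rectangle (area 429.00 mm²). Overall, the cross-section is a single solid region. Net area = 429.00 mm².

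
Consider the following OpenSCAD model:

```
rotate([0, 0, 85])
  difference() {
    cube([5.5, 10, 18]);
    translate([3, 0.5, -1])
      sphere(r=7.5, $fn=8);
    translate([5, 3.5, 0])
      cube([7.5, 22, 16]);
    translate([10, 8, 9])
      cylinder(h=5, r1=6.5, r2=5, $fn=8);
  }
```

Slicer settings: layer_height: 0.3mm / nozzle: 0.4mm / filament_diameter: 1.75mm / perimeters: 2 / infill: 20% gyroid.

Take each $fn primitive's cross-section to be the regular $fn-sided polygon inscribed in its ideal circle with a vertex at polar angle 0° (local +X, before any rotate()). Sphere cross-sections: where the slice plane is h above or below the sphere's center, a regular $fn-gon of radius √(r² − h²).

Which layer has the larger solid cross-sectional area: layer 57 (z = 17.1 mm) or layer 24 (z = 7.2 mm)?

layer 57 (z = 17.1 mm)

Layer 57 (z = 17.1): the cube (footprint 5.5×10) is included at this height (area 55.00 mm²); the sphere at (3, 0.5) is absent (|z−center|=18.100 > r=7.5); the cube at (5, 3.5) is not intersected at this z (z outside [0, 16]); the cone at (10, 8) does not reach this height (z outside [9, 14]); Taking the first minus the rest: none of the subtracted shapes is present at this height, so the 5.5×10 cube is unchanged — area = 55.00 mm²; (rotated 85° about Z; rotation is an isometry so areas/perimeters/island counts are preserved). So its area = 55.00 mm². Layer 24 (z = 7.2): the cube (footprint 5.5×10) is included at this height (area 55.00 mm²); the sphere at (3, 0.5) is absent (|z−center|=8.200 > r=7.5); the 7.5×22 cube at (5, 3.5) contributes its full rectangle (area 165.00 mm²); the cone at (10, 8) is absent (z outside [9, 14]); After the difference (first − rest): starting from the 5.5×10 cube (55.00 mm²), the 7.5×22 cube at (5, 3.5) partially overlaps it — only the 3.25 mm² overlap (of its 165.00 mm²) is removed, clipping the outline — area = 51.75 mm²; (whole slice rotated 85° about Z — lengths, areas and connectivity unchanged). So its area = 51.75 mm². Layer 57 is larger (55.00 vs 51.75 mm²).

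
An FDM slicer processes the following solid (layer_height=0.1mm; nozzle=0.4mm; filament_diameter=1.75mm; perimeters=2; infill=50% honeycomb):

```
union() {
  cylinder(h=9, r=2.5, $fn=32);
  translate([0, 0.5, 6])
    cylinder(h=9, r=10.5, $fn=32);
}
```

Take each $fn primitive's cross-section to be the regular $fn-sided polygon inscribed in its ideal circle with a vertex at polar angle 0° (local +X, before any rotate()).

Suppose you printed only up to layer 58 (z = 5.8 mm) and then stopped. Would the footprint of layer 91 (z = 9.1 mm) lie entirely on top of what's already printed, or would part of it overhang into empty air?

Compare the two slices. At z = 5.8: the r=2.5 cylinder contributes a regular 32-gon of circumradius 2.5 (area = (32/2)·2.500²·sin(360°/32) = 19.51 mm²); the cylinder at (0, 0.5) does not reach this height (z outside [6, 15]); Combining (union): only the r=2.5 cylinder is present, so the union is just that shape — area = 19.51 mm². At z = 9.1: the cylinder does not reach this height (z outside [0, 9]); the cylinder at (0, 0.5): section is a regular 32-gon, circumradius r=10.5 (area = (32/2)·10.500²·sin(360°/32) = 344.14 mm²); Merging all regions: only the r=10.5 cylinder at (0, 0.5) is present, so the union is just that shape — area = 344.14 mm². Checking containment: at z = 9.1 the cross-section extends beyond the z = 5.8 cross-section by about 324.63 mm².

part overhangs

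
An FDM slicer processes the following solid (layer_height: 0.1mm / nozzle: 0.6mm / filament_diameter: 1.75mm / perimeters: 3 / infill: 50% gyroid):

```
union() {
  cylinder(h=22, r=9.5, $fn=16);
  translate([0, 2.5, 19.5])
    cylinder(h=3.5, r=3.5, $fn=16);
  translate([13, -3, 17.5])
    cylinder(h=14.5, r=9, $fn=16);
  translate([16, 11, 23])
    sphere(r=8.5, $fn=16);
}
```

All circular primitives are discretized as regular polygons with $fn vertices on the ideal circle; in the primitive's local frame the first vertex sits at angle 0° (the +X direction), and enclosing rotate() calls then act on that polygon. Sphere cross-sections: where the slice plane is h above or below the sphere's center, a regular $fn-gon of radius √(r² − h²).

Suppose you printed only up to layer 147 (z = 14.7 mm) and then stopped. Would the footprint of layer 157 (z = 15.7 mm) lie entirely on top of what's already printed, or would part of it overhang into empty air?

Compare the two slices. At z = 14.7: the r=9.5 cylinder gives a regular 16-gon of circumradius 9.5 (constant along its height) (area = (16/2)·9.500²·sin(360°/16) = 276.30 mm²); the cylinder at (0, 2.5) does not reach this height (z outside [19.5, 23]); the cylinder at (13, -3) is not intersected at this z (z outside [17.5, 32]); the sphere at (16, 11): section is a regular 16-gon, circumradius = √(r²−h²) = √(8.5²−8.3²) = 1.833 (area = (16/2)·1.833²·sin(360°/16) = 10.29 mm²); Combining (union): the 2 present regions are separate (no shared area or edge), so areas and boundary lengths simply add and each stays a separate island — area = 286.58 mm². At z = 15.7: the r=9.5 cylinder gives a regular 16-gon of circumradius 9.5 (constant along its height) (area = (16/2)·9.500²·sin(360°/16) = 276.30 mm²); the cylinder at (0, 2.5) does not reach this height (z outside [19.5, 23]); the cylinder at (13, -3) is absent (z outside [17.5, 32]); the r=8.5 sphere at (16, 11) slices to a regular 16-gon of circumradius 4.354 (√(r²−h²) with h=7.3 from center) (area = (16/2)·4.354²·sin(360°/16) = 58.05 mm²); Taking the union: the 2 present regions are separate (no shared area or edge), so areas and boundary lengths simply add and each stays a separate island — area = 334.34 mm². Checking containment: at z = 15.7 the cross-section extends beyond the z = 14.7 cross-section by about 47.76 mm².

part overhangs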